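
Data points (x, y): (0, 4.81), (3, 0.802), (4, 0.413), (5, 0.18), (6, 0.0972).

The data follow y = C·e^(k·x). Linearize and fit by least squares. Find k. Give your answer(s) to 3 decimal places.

k = -0.654

Linearized form: ln y = k·x + ln C. From the 5 transformed points,
Sums: Σx = 18.0000, Σ(x)² = 86.0000, Σln y = -3.5800, Σx·ln y = -26.7591.
Normal system: [[86.0000, 18.0000]; [18.0000, 5]]·[k, ln C]ᵀ = [-26.7591, -3.5800]ᵀ.
Slope k = (n·Σx·ln y − Σx·Σln y)/(n·Σ(x)² − (Σx)²) = (5·-26.7591 − 18.0000·-3.5800)/106.0000 = -0.65429; ln C = (Σln y − k·Σx)/n = 1.63943.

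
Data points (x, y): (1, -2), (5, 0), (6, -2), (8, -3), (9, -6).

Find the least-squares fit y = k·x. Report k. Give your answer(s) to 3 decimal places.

k = -0.444

Normal-equation sums: Σx·x = 207.
And Σx·y = -92.
k = (-92)/207 = -0.444444.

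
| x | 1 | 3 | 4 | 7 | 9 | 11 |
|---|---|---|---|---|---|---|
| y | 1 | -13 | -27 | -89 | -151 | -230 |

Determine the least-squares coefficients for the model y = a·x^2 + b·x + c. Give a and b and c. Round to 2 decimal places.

a = -2.01, b = 1.05, c = 1.73

Normal-equation sums: Σx^2·x^2 = 23941, Σx^2·x = 2495, Σx^2 = 277, Σx·x = 277, Σx = 35, Σ1 = 6.
Right-hand side: Σx^2·y = -44970, Σx·y = -4658, Σy = -509.
Row-reducing yields a = -59288/29523, b = 31093/29523, c = 17073/9841.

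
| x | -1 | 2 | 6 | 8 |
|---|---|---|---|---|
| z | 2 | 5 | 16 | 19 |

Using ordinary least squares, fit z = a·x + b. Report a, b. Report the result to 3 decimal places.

a = 2.021, b = 2.923

Sums needed: Σx·x = 105, Σx = 15, Σ1 = 4.
And Σx·z = 256, Σz = 42.
Normal equations: [[105, 15]; [15, 4]]·[a, b]ᵀ = [256, 42]ᵀ.
Δ = 105·4 − 15² = 195.
a = (256·4 − 15·42)/195 = 394/195; b = (105·42 − 15·256)/195 = 38/13.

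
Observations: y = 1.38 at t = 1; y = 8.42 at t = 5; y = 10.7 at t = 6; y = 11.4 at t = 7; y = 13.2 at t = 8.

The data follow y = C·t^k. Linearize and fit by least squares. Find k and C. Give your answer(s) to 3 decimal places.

With ln yᵢ as the transformed response and ln tᵢ as the regressor:
Σln t = 7.4265, Σ(ln t)² = 13.9113, Σln y = 9.8368, Σln t·ln y = 17.7770.
Equations: 13.9113·k + 7.4265·ln C = 17.7770;  7.4265·k + 5·ln C = 9.8368.
Δ = 13.9113·5 − (7.4265)² = 14.4030; k = (17.7770·5 − 7.4265·9.8368)/14.4030 = 1.09919, ln C = (13.9113·9.8368 − 7.4265·17.7770)/14.4030 = 0.33471, so C = exp(0.33471) = 1.39754.

k = 1.099, C = 1.398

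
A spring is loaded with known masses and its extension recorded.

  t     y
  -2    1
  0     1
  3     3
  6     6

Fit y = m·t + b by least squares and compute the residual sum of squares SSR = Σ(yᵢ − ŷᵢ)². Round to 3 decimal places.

With design matrix X, XᵀX = [[49, 7]; [7, 4]] and Xᵀy = [43, 11]ᵀ.
det = 49·4 − 7² = 147.
m = (43·4 − 7·11)/147 = 95/147; b = (49·11 − 7·43)/147 = 34/21.
Residuals: 33/49, -13/21, -82/147, 74/147; SSR = 206/147.

SSR = 1.401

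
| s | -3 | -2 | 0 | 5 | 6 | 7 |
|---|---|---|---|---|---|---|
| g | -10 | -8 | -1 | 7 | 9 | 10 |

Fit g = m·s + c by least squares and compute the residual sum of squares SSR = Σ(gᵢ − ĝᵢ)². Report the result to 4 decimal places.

The normal system AᵀA·[m, c]ᵀ = Aᵀg is [[123, 13]; [13, 6]]·[m, c]ᵀ = [205, 7]ᵀ.
Eliminating c: 6·(row 1) − 13·(row 2) gives 569·m = 6·205 − 13·7 = 1139, so m = 1139/569.
Then c = (7 − 13·(1139/569))/6 = -1804/569.
Residuals: -469/569, -470/569, 1235/569, 92/569, 91/569, -479/569; SSR = 3888/569.

SSR = 6.8330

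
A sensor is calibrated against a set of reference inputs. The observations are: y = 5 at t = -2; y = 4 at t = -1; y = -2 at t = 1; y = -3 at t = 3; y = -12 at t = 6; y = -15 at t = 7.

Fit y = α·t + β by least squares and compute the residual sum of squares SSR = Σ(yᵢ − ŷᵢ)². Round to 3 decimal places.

Normal-equation sums: Σt·t = 100, Σt = 14, Σ1 = 6.
And Σt·y = -202, Σy = -23.
So XᵀX·[α, β]ᵀ = Xᵀy: [[100, 14]; [14, 6]]·[α, β]ᵀ = [-202, -23]ᵀ.
Eliminating β: 6·(row 1) − 14·(row 2) gives 404·α = 6·(-202) − 14·(-23) = -890, so α = -445/202.
Then β = ((-23) − 14·(-445/202))/6 = 132/101.
Residuals: -72/101, 99/202, -223/202, 465/202, -9/101, -179/202; SSR = 814/101.

SSR = 8.059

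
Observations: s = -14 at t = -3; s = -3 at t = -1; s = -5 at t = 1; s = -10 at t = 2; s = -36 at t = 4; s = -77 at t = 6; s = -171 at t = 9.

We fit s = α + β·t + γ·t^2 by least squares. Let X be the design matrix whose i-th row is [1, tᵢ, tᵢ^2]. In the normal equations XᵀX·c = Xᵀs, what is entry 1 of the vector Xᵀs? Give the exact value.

-316

Entry 1 ↔ basis 1, so (Xᵀs)_{1} = Σᵢ sᵢ = (1)·(-14) + (1)·(-3) + (1)·(-5) + (1)·(-10) + (1)·(-36) + (1)·(-77) + (1)·(-171) = -316.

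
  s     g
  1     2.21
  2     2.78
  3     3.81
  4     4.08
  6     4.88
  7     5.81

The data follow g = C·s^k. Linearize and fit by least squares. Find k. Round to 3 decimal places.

Let Y = ln g. Fitting Y = k·ln s + ln C by least squares:
Σln s = 6.9157, Σ(ln s)² = 10.6062, Σln g = 7.9039, Σln s·ln g = 10.3917.
Equations: 10.6062·k + 6.9157·ln C = 10.3917;  6.9157·k + 6·ln C = 7.9039.
Δ = 10.6062·6 − (6.9157)² = 15.8099; k = (10.3917·6 − 6.9157·7.9039)/15.8099 = 0.48634, ln C = (10.6062·7.9039 − 6.9157·10.3917)/15.8099 = 0.75675.

k = 0.486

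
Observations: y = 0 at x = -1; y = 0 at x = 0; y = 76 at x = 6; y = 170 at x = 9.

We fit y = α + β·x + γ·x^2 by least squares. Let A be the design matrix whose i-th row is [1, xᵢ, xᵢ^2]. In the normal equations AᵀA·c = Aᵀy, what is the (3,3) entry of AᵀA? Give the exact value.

7858

Row 3 ↔ basis x^2, column 3 ↔ basis x^2, so (AᵀA)_{3,3} = Σᵢ (x^2)·(x^2) = (1)·(1) + (0)·(0) + (36)·(36) + (81)·(81) = 7858.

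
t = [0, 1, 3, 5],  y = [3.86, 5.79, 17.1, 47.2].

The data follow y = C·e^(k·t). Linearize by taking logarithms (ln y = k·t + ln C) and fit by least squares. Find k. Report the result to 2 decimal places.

k = 0.51

Taking logs, ln y = k·t + ln C, so regress ln y on t.
Sums: Σt = 9.0000, Σ(t)² = 35.0000, Σln y = 9.8003, Σt·ln y = 29.5453.
Normal system: [[35.0000, 9.0000]; [9.0000, 4]]·[k, ln C]ᵀ = [29.5453, 9.8003]ᵀ.
Δ = 35.0000·4 − (9.0000)² = 59.0000; k = (29.5453·4 − 9.0000·9.8003)/59.0000 = 0.50812, ln C = (35.0000·9.8003 − 9.0000·29.5453)/59.0000 = 1.30680.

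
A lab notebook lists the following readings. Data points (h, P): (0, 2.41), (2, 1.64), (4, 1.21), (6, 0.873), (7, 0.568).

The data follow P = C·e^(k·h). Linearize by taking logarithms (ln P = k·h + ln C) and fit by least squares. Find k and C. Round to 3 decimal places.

k = -0.192, C = 2.467

Linearized form: ln P = k·h + ln C. From the 5 transformed points,
Σh = 19.0000, Σ(h)² = 105.0000, Σln P = 0.8635, Σh·ln P = -3.0225.
Equations: 105.0000·k + 19.0000·ln C = -3.0225;  19.0000·k + 5·ln C = 0.8635.
Δ = 105.0000·5 − (19.0000)² = 164.0000; k = (-3.0225·5 − 19.0000·0.8635)/164.0000 = -0.19219, ln C = (105.0000·0.8635 − 19.0000·-3.0225)/164.0000 = 0.90301, so C = exp(0.90301) = 2.46702.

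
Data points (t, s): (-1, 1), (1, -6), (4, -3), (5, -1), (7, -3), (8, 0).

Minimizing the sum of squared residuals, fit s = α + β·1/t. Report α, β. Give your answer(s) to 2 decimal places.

α = -1.60, β = -3.38

From the data, Σ1 = 6, Σ1/t = 201/280, Σ1/t·1/t = 167661/78400.
Moment sums: Σs = -12, Σ1/t·s = -1173/140.
Determinant 6·(167661/78400) − (201/280)² = 193113/15680.
α = ((-12)·(167661/78400) − (201/280)·(-1173/140))/(193113/15680) = -171154/107285; β = (6·(-1173/140) − (201/280)·(-12))/(193113/15680) = -72576/21457.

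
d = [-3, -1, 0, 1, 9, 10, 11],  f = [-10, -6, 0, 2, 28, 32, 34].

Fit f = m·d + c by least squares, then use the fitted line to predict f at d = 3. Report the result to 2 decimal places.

f̂ = 8.66

The normal system MᵀM·[m, c]ᵀ = Mᵀf is [[313, 27]; [27, 7]]·[m, c]ᵀ = [984, 80]ᵀ.
det = 313·7 − 27² = 1462.
m = (984·7 − 27·80)/1462 = 2364/731; c = (313·80 − 27·984)/1462 = -764/731.
At d = 3: f̂ = (2364/731)·(3) + (-764/731)·(1) = 6328/731.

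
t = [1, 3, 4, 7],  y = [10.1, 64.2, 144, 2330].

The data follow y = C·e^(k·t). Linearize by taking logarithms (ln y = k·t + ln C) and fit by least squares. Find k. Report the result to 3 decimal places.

k = 0.905

Linearized form: ln y = k·t + ln C. From the 4 transformed points,
AᵀA = [[75.0000, 15.0000]; [15.0000, 4]], rhs = [88.9532, 19.1980]ᵀ  (here Σt = 15.0000, Σ(t)² = 75.0000, Σln y = 19.1980, Σt·ln y = 88.9532).
Solving (det = 75.0000): k = 0.90457, ln C = 1.40734.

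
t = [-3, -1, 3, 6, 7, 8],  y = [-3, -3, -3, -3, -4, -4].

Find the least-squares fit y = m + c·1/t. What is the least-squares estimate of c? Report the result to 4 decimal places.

c = -0.3702

Entries of AᵀA: Σ1 = 6, Σ1/t = -95/168, Σ1/t·1/t = 4033/3136.
For Aᵀy: Σy = -20, Σ1/t·y = 10/7.
Normal equations: [[6, -95/168]; [-95/168, 4033/3136]]·[m, c]ᵀ = [-20, 10/7]ᵀ.
det = 6·(4033/3136) − (-95/168)² = 208757/28224.
m = ((-20)·(4033/3136) − (-95/168)·(10/7))/(208757/28224) = -703140/208757; c = (6·(10/7) − (-95/168)·(-20))/(208757/28224) = -77280/208757.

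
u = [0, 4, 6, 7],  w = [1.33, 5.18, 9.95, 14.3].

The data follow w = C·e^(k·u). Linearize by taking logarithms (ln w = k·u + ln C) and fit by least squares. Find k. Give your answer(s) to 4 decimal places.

k = 0.3379

Linearized form: ln w = k·u + ln C. From the 4 transformed points,
AᵀA = [[101.0000, 17.0000]; [17.0000, 4]], rhs = [38.9865, 6.8878]ᵀ  (here Σu = 17.0000, Σ(u)² = 101.0000, Σln w = 6.8878, Σu·ln w = 38.9865).
Δ = 101.0000·4 − (17.0000)² = 115.0000; k = (38.9865·4 − 17.0000·6.8878)/115.0000 = 0.33785, ln C = (101.0000·6.8878 − 17.0000·38.9865)/115.0000 = 0.28608.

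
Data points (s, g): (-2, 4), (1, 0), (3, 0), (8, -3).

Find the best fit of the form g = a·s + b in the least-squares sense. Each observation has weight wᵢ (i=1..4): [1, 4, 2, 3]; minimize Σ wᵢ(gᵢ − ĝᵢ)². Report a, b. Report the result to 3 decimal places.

Setting ∂/∂a … = 0 gives: 218·a + 32·b = -80;  32·a + 10·b = -5.
(Σwᵢ·s·s = 218, Σwᵢ·s = 32, Σwᵢ·1 = 10, Σwᵢ·s·g = -80, Σwᵢ·g = -5.)
Eliminating b: 10·(row 1) − 32·(row 2) gives 1156·a = 10·(-80) − 32·(-5) = -640, so a = -160/289.
Then b = ((-5) − 32·(-160/289))/10 = 735/578.

a = -0.554, b = 1.272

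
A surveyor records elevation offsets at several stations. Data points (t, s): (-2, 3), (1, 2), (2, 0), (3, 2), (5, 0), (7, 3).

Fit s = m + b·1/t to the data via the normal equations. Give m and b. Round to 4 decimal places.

Sums needed: Σ1 = 6, Σ1/t = 176/105, Σ1/t·1/t = 36857/22050.
Right-hand side: Σs = 10, Σ1/t·s = 67/42.
Normal equations: [[6, 176/105]; [176/105, 36857/22050]]·[m, b]ᵀ = [10, 67/42]ᵀ.
Determinant 6·(36857/22050) − (176/105)² = 15919/2205.
m = (10·(36857/22050) − (176/105)·(67/42))/(15919/2205) = 30961/15919; b = (6·(67/42) − (176/105)·10)/(15919/2205) = -15855/15919.

m = 1.9449, b = -0.9960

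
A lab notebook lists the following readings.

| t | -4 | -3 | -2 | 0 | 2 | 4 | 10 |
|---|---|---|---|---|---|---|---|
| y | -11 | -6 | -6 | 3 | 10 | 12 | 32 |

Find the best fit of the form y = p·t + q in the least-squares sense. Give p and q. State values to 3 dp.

Normal-equation sums: Σt·t = 149, Σt = 7, Σ1 = 7.
Right-hand side: Σt·y = 462, Σy = 34.
det = 149·7 − 7² = 994.
p = (462·7 − 7·34)/994 = 214/71; q = (149·34 − 7·462)/994 = 916/497.

p = 3.014, q = 1.843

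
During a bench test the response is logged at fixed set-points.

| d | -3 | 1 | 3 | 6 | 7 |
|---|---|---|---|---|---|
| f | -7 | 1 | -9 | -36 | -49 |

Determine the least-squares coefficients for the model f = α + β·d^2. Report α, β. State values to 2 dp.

α = 1.57, β = -1.04

Sums needed: Σ1 = 5, Σd^2 = 104, Σd^2·d^2 = 3860.
Right-hand side: Σf = -100, Σd^2·f = -3840.
Normal equations: [[5, 104]; [104, 3860]]·[α, β]ᵀ = [-100, -3840]ᵀ.
Eliminating β: 3860·(row 1) − 104·(row 2) gives 8484·α = 3860·(-100) − 104·(-3840) = 13360, so α = 3340/2121.
Then β = ((-3840) − 104·(3340/2121))/3860 = -2200/2121.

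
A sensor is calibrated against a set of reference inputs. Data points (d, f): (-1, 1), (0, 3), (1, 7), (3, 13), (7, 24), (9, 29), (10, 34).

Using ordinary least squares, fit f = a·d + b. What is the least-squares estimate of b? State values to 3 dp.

Compute the Gram sums: Σd·d = 241, Σd = 29, Σ1 = 7.
And Σd·f = 814, Σf = 111.
Normal equations: [[241, 29]; [29, 7]]·[a, b]ᵀ = [814, 111]ᵀ.
det = 241·7 − 29² = 846.
a = (814·7 − 29·111)/846 = 2479/846; b = (241·111 − 29·814)/846 = 3145/846.

b = 3.717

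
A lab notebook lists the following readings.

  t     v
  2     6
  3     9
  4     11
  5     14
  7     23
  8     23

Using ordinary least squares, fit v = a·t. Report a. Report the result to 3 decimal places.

a = 2.982

From the data, Σt·t = 167.
And Σt·v = 498.
XᵀX·[a]ᵀ = Xᵀv becomes [[167]]·[a]ᵀ = [498]ᵀ.
a = 498/167 = 2.98204.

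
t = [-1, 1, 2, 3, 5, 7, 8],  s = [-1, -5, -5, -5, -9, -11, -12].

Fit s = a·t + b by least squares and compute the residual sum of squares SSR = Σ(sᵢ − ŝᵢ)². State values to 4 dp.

Compute the Gram sums: Σt·t = 153, Σt = 25, Σ1 = 7.
And Σt·s = -247, Σs = -48.
Normal equations: [[153, 25]; [25, 7]]·[a, b]ᵀ = [-247, -48]ᵀ.
det = 153·7 − 25² = 446.
a = ((-247)·7 − 25·(-48))/446 = -529/446; b = (153·(-48) − 25·(-247))/446 = -1169/446.
Residuals: 97/223, -266/223, -3/446, 263/223, -100/223, -17/223, 49/446; SSR = 1437/446.

SSR = 3.2220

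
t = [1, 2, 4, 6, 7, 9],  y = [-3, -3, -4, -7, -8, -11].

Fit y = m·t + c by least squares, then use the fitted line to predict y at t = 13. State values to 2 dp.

Setting ∂/∂m … = 0 gives: 187·m + 29·c = -222;  29·m + 6·c = -36.
Determinant 187·6 − 29² = 281.
m = ((-222)·6 − 29·(-36))/281 = -288/281; c = (187·(-36) − 29·(-222))/281 = -294/281.
At t = 13: ŷ = (-288/281)·(13) + (-294/281)·(1) = -4038/281.

ŷ = -14.37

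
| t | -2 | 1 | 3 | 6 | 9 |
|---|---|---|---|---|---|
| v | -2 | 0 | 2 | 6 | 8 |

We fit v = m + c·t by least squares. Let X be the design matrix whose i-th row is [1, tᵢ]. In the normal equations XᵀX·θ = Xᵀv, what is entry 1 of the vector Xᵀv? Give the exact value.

Entry 1 ↔ basis 1, so (Xᵀv)_{1} = Σᵢ vᵢ = (1)·(-2) + (1)·(0) + (1)·(2) + (1)·(6) + (1)·(8) = 14.

14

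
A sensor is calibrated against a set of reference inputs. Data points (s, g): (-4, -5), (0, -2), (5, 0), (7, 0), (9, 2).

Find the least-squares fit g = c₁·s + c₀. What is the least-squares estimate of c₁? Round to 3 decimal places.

c₁ = 0.486

Forming AᵀA = [[171, 17]; [17, 5]] and Aᵀg = [38, -5]ᵀ gives AᵀA·[c₁, c₀]ᵀ = Aᵀg.
Eliminating c₀: 5·(row 1) − 17·(row 2) gives 566·c₁ = 5·38 − 17·(-5) = 275, so c₁ = 275/566.
Then c₀ = ((-5) − 17·(275/566))/5 = -1501/566.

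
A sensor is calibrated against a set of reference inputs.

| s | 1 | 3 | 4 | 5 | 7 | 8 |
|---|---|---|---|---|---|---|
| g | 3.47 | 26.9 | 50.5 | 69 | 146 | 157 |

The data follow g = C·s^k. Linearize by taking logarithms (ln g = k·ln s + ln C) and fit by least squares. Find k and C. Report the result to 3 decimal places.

Linearized form: ln g = k·ln s + ln C. From the 6 transformed points,
Sums: Σln s = 8.1197, Σ(ln s)² = 13.8297, Σln g = 22.7322, Σln s·ln g = 36.0801.
Normal system: [[13.8297, 8.1197]; [8.1197, 6]]·[k, ln C]ᵀ = [36.0801, 22.7322]ᵀ.
Slope k = (n·Σln s·ln g − Σln s·Σln g)/(n·Σ(ln s)² − (Σln s)²) = (6·36.0801 − 8.1197·22.7322)/17.0487 = 1.87123; ln C = (Σln g − k·Σln s)/n = 1.25639, so C = exp(1.25639) = 3.51273.

k = 1.871, C = 3.513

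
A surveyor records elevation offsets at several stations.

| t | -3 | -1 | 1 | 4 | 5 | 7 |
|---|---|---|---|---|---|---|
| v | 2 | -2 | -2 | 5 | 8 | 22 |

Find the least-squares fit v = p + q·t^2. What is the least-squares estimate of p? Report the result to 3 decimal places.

The normal equations are: 6·p + 101·q = 33;  101·p + 3365·q = 1372.
Δ = 6·3365 − 101² = 9989.
p = (33·3365 − 101·1372)/9989 = -27527/9989; q = (6·1372 − 101·33)/9989 = 4899/9989.

p = -2.756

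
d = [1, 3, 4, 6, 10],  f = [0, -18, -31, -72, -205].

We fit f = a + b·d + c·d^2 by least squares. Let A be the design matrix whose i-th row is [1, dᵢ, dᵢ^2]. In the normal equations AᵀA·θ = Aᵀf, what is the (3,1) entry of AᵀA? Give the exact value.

162

Row 3 ↔ basis d^2, column 1 ↔ basis 1, so (AᵀA)_{3,1} = Σᵢ d^2 = (1)·(1) + (9)·(1) + (16)·(1) + (36)·(1) + (100)·(1) = 162.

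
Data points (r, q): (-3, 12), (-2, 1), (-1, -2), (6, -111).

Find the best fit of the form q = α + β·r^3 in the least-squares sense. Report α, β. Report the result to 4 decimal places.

Compute the Gram sums: Σ1 = 4, Σr^3 = 180, Σr^3·r^3 = 47450.
Right-hand side: Σq = -100, Σr^3·q = -24306.
MᵀM·[α, β]ᵀ = Mᵀq becomes [[4, 180]; [180, 47450]]·[α, β]ᵀ = [-100, -24306]ᵀ.
Determinant 4·47450 − 180² = 157400.
α = ((-100)·47450 − 180·(-24306))/157400 = -9248/3935; β = (4·(-24306) − 180·(-100))/157400 = -9903/19675.

α = -2.3502, β = -0.5033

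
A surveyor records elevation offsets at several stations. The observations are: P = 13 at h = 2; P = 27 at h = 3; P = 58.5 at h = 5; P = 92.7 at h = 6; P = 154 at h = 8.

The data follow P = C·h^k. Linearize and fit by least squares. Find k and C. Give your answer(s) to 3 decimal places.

Let Y = ln P. Fitting Y = k·ln h + ln C by least squares:
Sums: Σln h = 7.2724, Σ(ln h)² = 11.8122, Σln P = 19.4961, Σln h·ln P = 30.5372.
Normal system: [[11.8122, 7.2724]; [7.2724, 5]]·[k, ln C]ᵀ = [30.5372, 19.4961]ᵀ.
Δ = 11.8122·5 − (7.2724)² = 6.1731; k = (30.5372·5 − 7.2724·19.4961)/6.1731 = 1.76609, ln C = (11.8122·19.4961 − 7.2724·30.5372)/6.1731 = 1.33049, so C = exp(1.33049) = 3.78290.

k = 1.766, C = 3.783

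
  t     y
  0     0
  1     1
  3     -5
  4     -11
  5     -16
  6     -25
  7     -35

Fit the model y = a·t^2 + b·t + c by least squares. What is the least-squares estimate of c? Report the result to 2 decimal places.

The normal equations are: 4660·a + 776·b + 136·c = -3235;  776·a + 136·b + 26·c = -533;  136·a + 26·b + 7·c = -91.
(Σt^2·t^2 = 4660, Σt^2·t = 776, Σt^2 = 136, Σt·t = 136, Σt = 26, Σ1 = 7, Σt^2·y = -3235, Σt·y = -533, Σy = -91.)
Inverting the 3×3 Gram matrix, [a, b, c]ᵀ = [-977/1204, 757/1204, 37/86]ᵀ.

c = 0.43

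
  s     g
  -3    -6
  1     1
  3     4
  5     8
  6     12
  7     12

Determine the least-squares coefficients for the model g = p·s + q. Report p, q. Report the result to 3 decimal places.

Sums needed: Σs·s = 129, Σs = 19, Σ1 = 6.
Moment sums: Σs·g = 227, Σg = 31.
Eliminating q: 6·(row 1) − 19·(row 2) gives 413·p = 6·227 − 19·31 = 773, so p = 773/413.
Then q = (31 − 19·(773/413))/6 = -314/413.

p = 1.872, q = -0.760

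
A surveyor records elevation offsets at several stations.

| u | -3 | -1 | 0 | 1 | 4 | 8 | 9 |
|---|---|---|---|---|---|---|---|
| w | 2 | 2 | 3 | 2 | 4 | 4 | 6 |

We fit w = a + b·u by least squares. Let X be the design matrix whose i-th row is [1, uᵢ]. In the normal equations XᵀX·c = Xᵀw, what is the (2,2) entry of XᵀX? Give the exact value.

Row 2 ↔ basis u, column 2 ↔ basis u, so (XᵀX)_{2,2} = Σᵢ (u)·(u) = (-3)·(-3) + (-1)·(-1) + (0)·(0) + (1)·(1) + (4)·(4) + (8)·(8) + (9)·(9) = 172.

172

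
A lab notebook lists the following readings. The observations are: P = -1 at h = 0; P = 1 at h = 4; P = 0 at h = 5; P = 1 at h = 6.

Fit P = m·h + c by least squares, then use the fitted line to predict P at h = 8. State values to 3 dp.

MᵀM·[m, c]ᵀ = MᵀP reads: 77·m + 15·c = 10;  15·m + 4·c = 1.
(Σh·h = 77, Σh = 15, Σ1 = 4, Σh·P = 10, ΣP = 1.)
Determinant 77·4 − 15² = 83.
m = (10·4 − 15·1)/83 = 25/83; c = (77·1 − 15·10)/83 = -73/83.
At h = 8: P̂ = (25/83)·(8) + (-73/83)·(1) = 127/83.

P̂ = 1.530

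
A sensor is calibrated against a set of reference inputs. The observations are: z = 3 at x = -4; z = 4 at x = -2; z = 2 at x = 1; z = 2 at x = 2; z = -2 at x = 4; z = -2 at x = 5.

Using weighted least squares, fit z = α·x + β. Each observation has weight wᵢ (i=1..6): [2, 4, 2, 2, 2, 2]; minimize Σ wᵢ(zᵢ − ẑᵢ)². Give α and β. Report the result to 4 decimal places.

α = -0.6835, β = 1.9620

Entries of AᵀWA: Σwᵢ·x·x = 140, Σwᵢ·x = 8, Σwᵢ·1 = 14.
Moment sums: Σwᵢ·x·z = -80, Σwᵢ·z = 22.
Normal equations: [[140, 8]; [8, 14]]·[α, β]ᵀ = [-80, 22]ᵀ.
Eliminating β: 14·(row 1) − 8·(row 2) gives 1896·α = 14·(-80) − 8·22 = -1296, so α = -54/79.
Then β = (22 − 8·(-54/79))/14 = 155/79.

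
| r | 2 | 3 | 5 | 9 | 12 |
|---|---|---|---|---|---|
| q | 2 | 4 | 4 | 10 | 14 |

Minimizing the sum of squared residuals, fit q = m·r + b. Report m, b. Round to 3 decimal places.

From the data, Σr·r = 263, Σr = 31, Σ1 = 5.
And Σr·q = 294, Σq = 34.
Normal equations: [[263, 31]; [31, 5]]·[m, b]ᵀ = [294, 34]ᵀ.
Δ = 263·5 − 31² = 354.
m = (294·5 − 31·34)/354 = 208/177; b = (263·34 − 31·294)/354 = -86/177.

m = 1.175, b = -0.486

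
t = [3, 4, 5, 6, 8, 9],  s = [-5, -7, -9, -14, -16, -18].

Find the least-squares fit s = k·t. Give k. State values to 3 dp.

k = -2.000

XᵀX·[k]ᵀ = Xᵀs reads: 231·k = -462.
Hence k = -462 / 231 ≈ -2.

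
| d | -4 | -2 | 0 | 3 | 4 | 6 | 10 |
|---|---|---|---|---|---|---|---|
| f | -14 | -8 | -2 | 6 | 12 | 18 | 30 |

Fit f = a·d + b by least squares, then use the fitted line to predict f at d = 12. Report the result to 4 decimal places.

f̂ = 36.4172

Forming XᵀX = [[181, 17]; [17, 7]] and Xᵀf = [546, 42]ᵀ gives XᵀX·[a, b]ᵀ = Xᵀf.
Eliminating b: 7·(row 1) − 17·(row 2) gives 978·a = 7·546 − 17·42 = 3108, so a = 518/163.
Then b = (42 − 17·(518/163))/7 = -280/163.
At d = 12: f̂ = (518/163)·(12) + (-280/163)·(1) = 5936/163.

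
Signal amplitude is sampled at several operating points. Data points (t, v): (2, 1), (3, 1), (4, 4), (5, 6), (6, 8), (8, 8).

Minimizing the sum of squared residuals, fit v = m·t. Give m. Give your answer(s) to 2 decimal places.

With design matrix M, MᵀM = [[154]] and Mᵀv = [163]ᵀ.
m = 163/154 = 1.05844.

m = 1.06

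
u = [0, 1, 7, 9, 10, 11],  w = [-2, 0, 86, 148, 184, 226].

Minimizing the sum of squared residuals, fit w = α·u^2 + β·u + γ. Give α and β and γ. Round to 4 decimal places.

α = 2.0290, β = -1.7014, γ = -1.2603

Entries of MᵀM: Σu^2·u^2 = 33604, Σu^2·u = 3404, Σu^2 = 352, Σu·u = 352, Σu = 38, Σ1 = 6.
Moment sums: Σu^2·w = 61948, Σu·w = 6260, Σw = 642.
So MᵀM·[α, β, γ]ᵀ = Mᵀw: [[33604, 3404, 352]; [3404, 352, 38]; [352, 38, 6]]·[α, β, γ]ᵀ = [61948, 6260, 642]ᵀ.
Row-reducing yields α = 15800/7787, β = -13249/7787, γ = -9814/7787.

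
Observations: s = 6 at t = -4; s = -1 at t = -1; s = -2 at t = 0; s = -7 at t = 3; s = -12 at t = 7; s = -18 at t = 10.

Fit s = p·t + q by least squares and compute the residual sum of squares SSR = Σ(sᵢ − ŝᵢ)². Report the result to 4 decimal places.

SSR = 3.6679

The normal system MᵀM·[p, q]ᵀ = Mᵀs is [[175, 15]; [15, 6]]·[p, q]ᵀ = [-308, -34]ᵀ.
det = 175·6 − 15² = 825.
p = ((-308)·6 − 15·(-34))/825 = -446/275; q = (175·(-34) − 15·(-308))/825 = -266/165.
Residuals: 928/825, -833/825, -64/165, -431/825, 796/825, -28/165; SSR = 3026/825.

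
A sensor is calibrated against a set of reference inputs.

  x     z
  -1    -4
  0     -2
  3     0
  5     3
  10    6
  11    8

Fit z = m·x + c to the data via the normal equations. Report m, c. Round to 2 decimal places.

m = 0.92, c = -2.47

AᵀA·[m, c]ᵀ = Aᵀz reads: 256·m + 28·c = 167;  28·m + 6·c = 11.
(Σx·x = 256, Σx = 28, Σ1 = 6, Σx·z = 167, Σz = 11.)
Δ = 256·6 − 28² = 752.
m = (167·6 − 28·11)/752 = 347/376; c = (256·11 − 28·167)/752 = -465/188.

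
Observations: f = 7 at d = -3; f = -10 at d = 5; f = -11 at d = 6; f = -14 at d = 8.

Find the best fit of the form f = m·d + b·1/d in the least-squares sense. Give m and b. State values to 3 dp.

m = -1.666, b = -6.442

The normal system MᵀM·[m, b]ᵀ = Mᵀf is [[134, 4]; [4, 2801/14400]]·[m, b]ᵀ = [-249, -95/12]ᵀ.
Δ = 134·(2801/14400) − 4² = 72467/7200.
m = ((-249)·(2801/14400) − 4·(-95/12))/(72467/7200) = -241449/144934; b = (134·(-95/12) − 4·(-249))/(72467/7200) = -466800/72467.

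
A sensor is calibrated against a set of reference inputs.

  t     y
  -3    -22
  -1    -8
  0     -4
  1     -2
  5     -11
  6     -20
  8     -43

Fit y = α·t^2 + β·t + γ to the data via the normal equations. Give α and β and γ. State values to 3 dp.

With design matrix M, MᵀM = [[6100, 826, 136]; [826, 136, 16]; [136, 16, 7]] and Mᵀy = [-3955, -447, -110]ᵀ.
Solving the 3×3 system (Gaussian elimination) gives α = -31111/30498, β = 33733/10166, γ = -53062/15249.

α = -1.020, β = 3.318, γ = -3.480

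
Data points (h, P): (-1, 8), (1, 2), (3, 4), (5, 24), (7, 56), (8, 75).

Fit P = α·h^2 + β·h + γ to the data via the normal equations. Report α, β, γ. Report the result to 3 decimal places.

α = 1.634, β = -3.977, γ = 2.837

With design matrix X, XᵀX = [[7205, 1007, 149]; [1007, 149, 23]; [149, 23, 6]] and XᵀP = [8190, 1118, 169]ᵀ.
Solving the 3×3 system (Gaussian elimination) gives α = 11401/6978, β = -138749/34890, γ = 16497/5815.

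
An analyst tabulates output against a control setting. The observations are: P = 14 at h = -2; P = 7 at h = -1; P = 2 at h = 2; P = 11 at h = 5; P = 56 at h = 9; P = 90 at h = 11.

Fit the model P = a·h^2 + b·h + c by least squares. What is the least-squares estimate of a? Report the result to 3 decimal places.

Normal-equation sums: Σh^2·h^2 = 21860, Σh^2·h = 2184, Σh^2 = 236, Σh·h = 236, Σh = 24, Σ1 = 6.
For XᵀP: Σh^2·P = 15772, Σh·P = 1518, ΣP = 180.
So XᵀX·[a, b, c]ᵀ = XᵀP: [[21860, 2184, 236]; [2184, 236, 24]; [236, 24, 6]]·[a, b, c]ᵀ = [15772, 1518, 180]ᵀ.
Solving the 3×3 system (Gaussian elimination) gives a = 8526/8371, b = -278013/83710, c = 134896/41855.

a = 1.019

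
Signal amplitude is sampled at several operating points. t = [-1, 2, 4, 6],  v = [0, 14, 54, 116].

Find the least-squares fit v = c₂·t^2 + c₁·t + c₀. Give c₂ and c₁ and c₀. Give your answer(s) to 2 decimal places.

Setting ∂/∂c₂ … = 0 gives: 1569·c₂ + 287·c₁ + 57·c₀ = 5096;  287·c₂ + 57·c₁ + 11·c₀ = 940;  57·c₂ + 11·c₁ + 4·c₀ = 184.
Solving the 3×3 system (Gaussian elimination) gives c₂ = 9651/3278, c₁ = 6191/3278, c₀ = -1882/1639.

c₂ = 2.94, c₁ = 1.89, c₀ = -1.15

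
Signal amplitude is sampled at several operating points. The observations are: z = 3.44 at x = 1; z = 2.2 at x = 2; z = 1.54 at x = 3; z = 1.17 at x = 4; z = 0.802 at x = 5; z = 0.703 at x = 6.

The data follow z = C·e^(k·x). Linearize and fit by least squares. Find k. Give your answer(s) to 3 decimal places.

Let Y = ln z. Fitting Y = k·x + ln C by least squares:
Sums: Σx = 21.0000, Σ(x)² = 91.0000, Σln z = 2.0397, Σx·ln z = 1.5181.
Normal system: [[91.0000, 21.0000]; [21.0000, 6]]·[k, ln C]ᵀ = [1.5181, 2.0397]ᵀ.
Solving (det = 105.0000): k = -0.32118, ln C = 1.46409.

k = -0.321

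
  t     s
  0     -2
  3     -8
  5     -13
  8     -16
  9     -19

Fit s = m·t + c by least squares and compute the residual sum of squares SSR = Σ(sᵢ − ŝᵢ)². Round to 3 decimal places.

Forming XᵀX = [[179, 25]; [25, 5]] and Xᵀs = [-388, -58]ᵀ gives XᵀX·[m, c]ᵀ = Xᵀs.
Determinant 179·5 − 25² = 270.
m = ((-388)·5 − 25·(-58))/270 = -49/27; c = (179·(-58) − 25·(-388))/270 = -341/135.
Residuals: 71/135, -4/135, -7/5, 47/45, -19/135; SSR = 452/135.

SSR = 3.348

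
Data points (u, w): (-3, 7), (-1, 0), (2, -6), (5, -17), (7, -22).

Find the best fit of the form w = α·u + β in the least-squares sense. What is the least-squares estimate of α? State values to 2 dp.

Compute the Gram sums: Σu·u = 88, Σu = 10, Σ1 = 5.
Moment sums: Σu·w = -272, Σw = -38.
Determinant 88·5 − 10² = 340.
α = ((-272)·5 − 10·(-38))/340 = -49/17; β = (88·(-38) − 10·(-272))/340 = -156/85.

α = -2.88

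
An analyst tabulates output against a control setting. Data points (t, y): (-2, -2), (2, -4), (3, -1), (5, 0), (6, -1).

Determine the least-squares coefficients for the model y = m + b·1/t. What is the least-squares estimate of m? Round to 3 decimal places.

m = -1.508

Setting ∂/∂m … = 0 gives: 5·m + (7/10)·b = -8;  (7/10)·m + (611/900)·b = -3/2.
(Σ1 = 5, Σ1/t = 7/10, Σ1/t·1/t = 611/900, Σy = -8, Σ1/t·y = -3/2.)
Eliminating b: (611/900)·(row 1) − (7/10)·(row 2) gives (1307/450)·m = (611/900)·(-8) − (7/10)·(-3/2) = -3943/900, so m = -3943/2614.
Then b = ((-3/2) − (7/10)·(-3943/2614))/(611/900) = -855/1307.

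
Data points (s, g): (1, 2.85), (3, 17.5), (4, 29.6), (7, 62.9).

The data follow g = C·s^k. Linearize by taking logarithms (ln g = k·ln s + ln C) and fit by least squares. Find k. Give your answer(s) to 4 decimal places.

k = 1.6087

Taking logs, ln g = k·ln s + ln C, so regress ln g on ln s.
AᵀA = [[6.9153, 4.4308]; [4.4308, 4]], rhs = [15.9000, 11.4388]ᵀ  (here Σln s = 4.4308, Σ(ln s)² = 6.9153, Σln g = 11.4388, Σln s·ln g = 15.9000).
Solving (det = 8.0292): k = 1.60870, ln C = 1.07775.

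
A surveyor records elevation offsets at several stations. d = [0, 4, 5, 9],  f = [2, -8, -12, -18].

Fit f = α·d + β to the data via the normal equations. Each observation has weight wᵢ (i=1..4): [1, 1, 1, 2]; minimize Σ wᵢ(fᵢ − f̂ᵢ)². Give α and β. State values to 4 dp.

α = -2.1748, β = 0.9441

The normal equations are: 203·α + 27·β = -416;  27·α + 5·β = -54.
Determinant 203·5 − 27² = 286.
α = ((-416)·5 − 27·(-54))/286 = -311/143; β = (203·(-54) − 27·(-416))/286 = 135/143.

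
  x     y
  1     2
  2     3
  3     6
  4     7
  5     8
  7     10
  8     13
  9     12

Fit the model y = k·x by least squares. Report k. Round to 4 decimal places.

AᵀA·[k]ᵀ = Aᵀy reads: 249·k = 376.
Hence k = 376 / 249 ≈ 1.51004.

k = 1.5100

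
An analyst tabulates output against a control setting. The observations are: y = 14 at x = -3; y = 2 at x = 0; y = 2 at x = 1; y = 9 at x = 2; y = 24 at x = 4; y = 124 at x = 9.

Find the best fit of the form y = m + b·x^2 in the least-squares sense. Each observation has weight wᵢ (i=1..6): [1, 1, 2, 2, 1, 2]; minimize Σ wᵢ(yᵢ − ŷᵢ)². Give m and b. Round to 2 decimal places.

Forming AᵀWA = [[9, 197]; [197, 13493]] and AᵀWy = [310, 20674]ᵀ gives AᵀWA·[m, b]ᵀ = AᵀWy.
det = 9·13493 − 197² = 82628.
m = (310·13493 − 197·20674)/82628 = 27513/20657; b = (9·20674 − 197·310)/82628 = 31249/20657.

m = 1.33, b = 1.51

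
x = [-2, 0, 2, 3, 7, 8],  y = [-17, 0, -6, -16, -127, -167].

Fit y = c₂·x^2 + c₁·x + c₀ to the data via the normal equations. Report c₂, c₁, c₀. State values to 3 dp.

Sums needed: Σx^2·x^2 = 6610, Σx^2·x = 882, Σx^2 = 130, Σx·x = 130, Σx = 18, Σ1 = 6.
For Aᵀy: Σx^2·y = -17147, Σx·y = -2251, Σy = -333.
Normal equations: [[6610, 882, 130]; [882, 130, 18]; [130, 18, 6]]·[c₂, c₁, c₀]ᵀ = [-17147, -2251, -333]ᵀ.
Inverting the 3×3 Gram matrix, [c₂, c₁, c₀]ᵀ = [-13017/4334, 12871/4334, 2885/4334]ᵀ.

c₂ = -3.003, c₁ = 2.970, c₀ = 0.666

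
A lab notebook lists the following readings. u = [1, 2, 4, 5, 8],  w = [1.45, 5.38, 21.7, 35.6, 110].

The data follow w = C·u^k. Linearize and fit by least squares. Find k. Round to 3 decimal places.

Linearized form: ln w = k·ln u + ln C. From the 5 transformed points,
Σln u = 5.7683, Σ(ln u)² = 9.3166, Σln w = 13.4044, Σln u·ln w = 20.9563.
Equations: 9.3166·k + 5.7683·ln C = 20.9563;  5.7683·k + 5·ln C = 13.4044.
Solving (det = 13.3096): k = 2.06320, ln C = 0.30064.

k = 2.063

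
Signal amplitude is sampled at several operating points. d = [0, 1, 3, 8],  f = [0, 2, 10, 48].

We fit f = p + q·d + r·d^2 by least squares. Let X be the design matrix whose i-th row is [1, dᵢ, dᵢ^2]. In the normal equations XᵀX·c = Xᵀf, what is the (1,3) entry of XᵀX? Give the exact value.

Row 1 ↔ basis 1, column 3 ↔ basis d^2, so (XᵀX)_{1,3} = Σᵢ d^2 = (1)·(0) + (1)·(1) + (1)·(9) + (1)·(64) = 74.

74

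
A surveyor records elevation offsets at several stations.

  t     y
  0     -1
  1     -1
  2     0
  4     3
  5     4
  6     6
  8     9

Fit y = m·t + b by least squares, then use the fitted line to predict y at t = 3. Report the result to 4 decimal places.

Normal-equation sums: Σt·t = 146, Σt = 26, Σ1 = 7.
And Σt·y = 139, Σy = 20.
Determinant 146·7 − 26² = 346.
m = (139·7 − 26·20)/346 = 453/346; b = (146·20 − 26·139)/346 = -347/173.
At t = 3: ŷ = (453/346)·(3) + (-347/173)·(1) = 665/346.

ŷ = 1.9220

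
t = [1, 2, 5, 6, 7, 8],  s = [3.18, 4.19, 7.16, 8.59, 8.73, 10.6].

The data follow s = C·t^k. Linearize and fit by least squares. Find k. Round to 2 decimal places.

Linearized form: ln s = k·ln t + ln C. From the 6 transformed points,
Σln t = 8.1197, Σ(ln t)² = 14.3918, Σln s = 11.2363, Σln t·ln s = 17.1402.
Equations: 14.3918·k + 8.1197·ln C = 17.1402;  8.1197·k + 6·ln C = 11.2363.
Solving (det = 20.4213): k = 0.56832, ln C = 1.10362.

k = 0.57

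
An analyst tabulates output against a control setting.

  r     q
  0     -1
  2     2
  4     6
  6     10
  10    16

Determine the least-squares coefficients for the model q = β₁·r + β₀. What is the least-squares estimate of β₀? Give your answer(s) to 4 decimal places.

From the data, Σr·r = 156, Σr = 22, Σ1 = 5.
For Mᵀq: Σr·q = 248, Σq = 33.
So MᵀM·[β₁, β₀]ᵀ = Mᵀq: [[156, 22]; [22, 5]]·[β₁, β₀]ᵀ = [248, 33]ᵀ.
det = 156·5 − 22² = 296.
β₁ = (248·5 − 22·33)/296 = 257/148; β₀ = (156·33 − 22·248)/296 = -77/74.

β₀ = -1.0405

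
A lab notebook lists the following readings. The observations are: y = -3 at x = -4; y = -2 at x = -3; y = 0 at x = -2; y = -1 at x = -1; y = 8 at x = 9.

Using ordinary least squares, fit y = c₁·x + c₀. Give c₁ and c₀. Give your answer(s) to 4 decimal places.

Normal-equation sums: Σx·x = 111, Σx = -1, Σ1 = 5.
Right-hand side: Σx·y = 91, Σy = 2.
Normal equations: [[111, -1]; [-1, 5]]·[c₁, c₀]ᵀ = [91, 2]ᵀ.
Eliminating c₀: 5·(row 1) − (-1)·(row 2) gives 554·c₁ = 5·91 − (-1)·2 = 457, so c₁ = 457/554.
Then c₀ = (2 − (-1)·(457/554))/5 = 313/554.

c₁ = 0.8249, c₀ = 0.5650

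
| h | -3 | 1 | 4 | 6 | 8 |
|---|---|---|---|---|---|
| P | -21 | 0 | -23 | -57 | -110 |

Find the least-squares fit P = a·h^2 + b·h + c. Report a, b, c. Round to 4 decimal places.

a = -1.9356, b = 1.6902, c = 1.1678

Forming XᵀX = [[5730, 766, 126]; [766, 126, 16]; [126, 16, 5]] and XᵀP = [-9649, -1251, -211]ᵀ gives XᵀX·[a, b, c]ᵀ = XᵀP.
Row-reducing yields a = -71949/37172, b = 62827/37172, c = 21705/18586.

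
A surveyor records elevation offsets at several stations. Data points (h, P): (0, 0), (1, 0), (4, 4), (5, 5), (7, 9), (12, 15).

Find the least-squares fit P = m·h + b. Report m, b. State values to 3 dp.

m = 1.313, b = -0.845

The normal system AᵀA·[m, b]ᵀ = AᵀP is [[235, 29]; [29, 6]]·[m, b]ᵀ = [284, 33]ᵀ.
det = 235·6 − 29² = 569.
m = (284·6 − 29·33)/569 = 747/569; b = (235·33 − 29·284)/569 = -481/569.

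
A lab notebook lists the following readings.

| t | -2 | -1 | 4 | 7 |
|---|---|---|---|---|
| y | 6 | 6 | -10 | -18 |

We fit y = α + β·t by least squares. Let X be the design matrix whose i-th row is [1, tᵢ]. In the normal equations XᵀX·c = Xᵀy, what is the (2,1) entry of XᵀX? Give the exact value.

8

Row 2 ↔ basis t, column 1 ↔ basis 1, so (XᵀX)_{2,1} = Σᵢ t = (-2)·(1) + (-1)·(1) + (4)·(1) + (7)·(1) = 8.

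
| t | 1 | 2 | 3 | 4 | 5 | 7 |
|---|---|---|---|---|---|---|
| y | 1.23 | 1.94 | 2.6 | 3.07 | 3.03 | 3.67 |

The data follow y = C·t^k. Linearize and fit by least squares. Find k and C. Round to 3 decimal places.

Taking logs, ln y = k·ln t + ln C, so regress ln y on ln t.
Σln t = 6.7334, Σ(ln t)² = 9.9861, Σln y = 5.3556, Σln t·ln y = 7.3783.
Equations: 9.9861·k + 6.7334·ln C = 7.3783;  6.7334·k + 6·ln C = 5.3556.
Δ = 9.9861·6 − (6.7334)² = 14.5777; k = (7.3783·6 − 6.7334·5.3556)/14.5777 = 0.56304, ln C = (9.9861·5.3556 − 6.7334·7.3783)/14.5777 = 0.26074, so C = exp(0.26074) = 1.29789.

k = 0.563, C = 1.298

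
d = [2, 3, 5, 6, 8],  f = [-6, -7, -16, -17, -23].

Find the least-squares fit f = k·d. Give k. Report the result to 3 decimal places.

Compute the Gram sums: Σd·d = 138.
Moment sums: Σd·f = -399.
MᵀM·[k]ᵀ = Mᵀf becomes [[138]]·[k]ᵀ = [-399]ᵀ.
Hence k = -399 / 138 ≈ -2.8913.

k = -2.891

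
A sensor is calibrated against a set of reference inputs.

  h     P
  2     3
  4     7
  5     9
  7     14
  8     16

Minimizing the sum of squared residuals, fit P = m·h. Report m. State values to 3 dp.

m = 1.930

The normal equations are: 158·m = 305.
(Σh·h = 158, Σh·P = 305.)
Hence m = 305 / 158 ≈ 1.93038.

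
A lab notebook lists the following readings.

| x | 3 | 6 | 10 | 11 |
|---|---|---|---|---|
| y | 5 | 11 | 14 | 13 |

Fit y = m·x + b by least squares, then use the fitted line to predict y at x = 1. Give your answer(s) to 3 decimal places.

With design matrix M, MᵀM = [[266, 30]; [30, 4]] and Mᵀy = [364, 43]ᵀ.
Δ = 266·4 − 30² = 164.
m = (364·4 − 30·43)/164 = 83/82; b = (266·43 − 30·364)/164 = 259/82.
At x = 1: ŷ = (83/82)·(1) + (259/82)·(1) = 171/41.

ŷ = 4.171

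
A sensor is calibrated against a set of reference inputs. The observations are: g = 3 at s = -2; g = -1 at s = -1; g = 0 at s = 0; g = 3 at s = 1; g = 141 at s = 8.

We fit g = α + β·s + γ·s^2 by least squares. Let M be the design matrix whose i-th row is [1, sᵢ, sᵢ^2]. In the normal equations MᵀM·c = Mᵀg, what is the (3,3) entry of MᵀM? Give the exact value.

4114

Row 3 ↔ basis s^2, column 3 ↔ basis s^2, so (MᵀM)_{3,3} = Σᵢ (s^2)·(s^2) = (4)·(4) + (1)·(1) + (0)·(0) + (1)·(1) + (64)·(64) = 4114.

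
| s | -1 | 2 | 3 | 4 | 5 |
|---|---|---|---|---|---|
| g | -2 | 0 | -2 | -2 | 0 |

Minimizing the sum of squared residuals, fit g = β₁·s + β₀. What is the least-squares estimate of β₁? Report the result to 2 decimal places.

The normal system AᵀA·[β₁, β₀]ᵀ = Aᵀg is [[55, 13]; [13, 5]]·[β₁, β₀]ᵀ = [-12, -6]ᵀ.
Eliminating β₀: 5·(row 1) − 13·(row 2) gives 106·β₁ = 5·(-12) − 13·(-6) = 18, so β₁ = 9/53.
Then β₀ = ((-6) − 13·(9/53))/5 = -87/53.

β₁ = 0.17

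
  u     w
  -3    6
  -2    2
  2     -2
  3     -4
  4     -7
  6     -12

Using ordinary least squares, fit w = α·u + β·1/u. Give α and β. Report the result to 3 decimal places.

Setting ∂/∂α … = 0 gives: 78·α + 6·β = -138;  6·α + (13/16)·β = -109/12.
(Σu·u = 78, Σu·1/u = 6, Σ1/u·1/u = 13/16, Σu·w = -138, Σ1/u·w = -109/12.)
Determinant 78·(13/16) − 6² = 219/8.
α = ((-138)·(13/16) − 6·(-109/12))/(219/8) = -461/219; β = (78·(-109/12) − 6·(-138))/(219/8) = 956/219.

α = -2.105, β = 4.365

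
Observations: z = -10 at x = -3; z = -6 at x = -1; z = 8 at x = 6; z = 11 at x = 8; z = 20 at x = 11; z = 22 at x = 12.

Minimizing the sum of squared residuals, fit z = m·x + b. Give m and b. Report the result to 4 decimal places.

With design matrix A, AᵀA = [[375, 33]; [33, 6]] and Aᵀz = [656, 45]ᵀ.
Eliminating b: 6·(row 1) − 33·(row 2) gives 1161·m = 6·656 − 33·45 = 2451, so m = 19/9.
Then b = (45 − 33·(19/9))/6 = -37/9.

m = 2.1111, b = -4.1111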